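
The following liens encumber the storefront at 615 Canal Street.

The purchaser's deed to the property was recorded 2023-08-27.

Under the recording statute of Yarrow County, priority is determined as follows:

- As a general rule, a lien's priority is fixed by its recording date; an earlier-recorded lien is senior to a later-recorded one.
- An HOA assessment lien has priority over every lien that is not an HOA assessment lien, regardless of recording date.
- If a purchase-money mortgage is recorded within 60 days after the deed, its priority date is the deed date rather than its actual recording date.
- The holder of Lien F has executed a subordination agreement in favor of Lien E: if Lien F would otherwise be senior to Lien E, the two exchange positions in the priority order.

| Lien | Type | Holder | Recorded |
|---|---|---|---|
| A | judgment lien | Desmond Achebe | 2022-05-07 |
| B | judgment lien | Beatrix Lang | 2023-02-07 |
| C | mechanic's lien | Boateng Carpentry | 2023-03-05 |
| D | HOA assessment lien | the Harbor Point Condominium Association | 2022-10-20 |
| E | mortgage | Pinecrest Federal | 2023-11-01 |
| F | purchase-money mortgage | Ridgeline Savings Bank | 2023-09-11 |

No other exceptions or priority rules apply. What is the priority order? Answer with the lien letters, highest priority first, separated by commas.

Effective dates: F was recorded within the 60-day window, so its effective date is the deed date 2023-08-27.
As an HOA assessment lien, D is senior to every other lien.
Among the remaining liens, by effective date: A (2022-05-07), B (2023-02-07), C (2023-03-05), F (2023-08-27), E (2023-11-01).
F would otherwise be senior to E, so under the subordination agreement F and E exchange positions.

D, A, B, C, E, F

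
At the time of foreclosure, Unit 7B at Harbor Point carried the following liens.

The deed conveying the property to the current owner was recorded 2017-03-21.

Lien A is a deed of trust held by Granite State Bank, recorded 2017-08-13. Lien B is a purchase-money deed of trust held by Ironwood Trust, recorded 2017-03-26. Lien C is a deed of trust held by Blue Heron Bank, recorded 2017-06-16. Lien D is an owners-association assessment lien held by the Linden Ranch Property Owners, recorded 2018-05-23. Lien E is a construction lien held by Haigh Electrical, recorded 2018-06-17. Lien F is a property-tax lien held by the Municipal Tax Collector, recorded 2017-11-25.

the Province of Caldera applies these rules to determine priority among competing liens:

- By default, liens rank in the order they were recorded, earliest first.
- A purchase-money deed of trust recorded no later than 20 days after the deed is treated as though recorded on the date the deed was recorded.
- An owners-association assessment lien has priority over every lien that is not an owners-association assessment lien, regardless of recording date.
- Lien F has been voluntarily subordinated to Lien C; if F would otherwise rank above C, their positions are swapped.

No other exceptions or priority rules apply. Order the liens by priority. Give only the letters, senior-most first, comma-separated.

Effective dates: B's effective date is the deed date, 2017-03-21.
As an owners-association assessment lien, D is senior to every other lien.
Among the remaining liens, by effective date: B (2017-03-21), C (2017-06-16), A (2017-08-13), F (2017-11-25), E (2018-06-17).
F already ranks below C; the subordination has no effect.

D, B, C, A, F, E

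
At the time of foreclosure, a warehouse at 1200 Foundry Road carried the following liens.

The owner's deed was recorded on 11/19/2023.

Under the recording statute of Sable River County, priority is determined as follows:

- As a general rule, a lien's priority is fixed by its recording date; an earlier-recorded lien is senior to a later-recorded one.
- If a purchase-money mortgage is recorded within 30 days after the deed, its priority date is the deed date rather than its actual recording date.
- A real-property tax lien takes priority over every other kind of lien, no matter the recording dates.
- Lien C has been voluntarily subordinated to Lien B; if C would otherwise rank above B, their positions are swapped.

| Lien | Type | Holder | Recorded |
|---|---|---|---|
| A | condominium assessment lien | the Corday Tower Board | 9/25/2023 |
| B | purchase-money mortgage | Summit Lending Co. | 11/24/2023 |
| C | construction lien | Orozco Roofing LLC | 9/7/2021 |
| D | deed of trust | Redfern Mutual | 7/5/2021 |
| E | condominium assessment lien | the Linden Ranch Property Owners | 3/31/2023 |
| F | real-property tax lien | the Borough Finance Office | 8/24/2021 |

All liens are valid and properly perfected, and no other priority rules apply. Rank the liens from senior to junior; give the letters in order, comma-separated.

Adjusting effective dates: B was recorded within the 30-day window, so its effective date is the deed date 11/19/2023.
F, as a real-property tax lien, has superpriority and ranks first.
Among the remaining liens, by effective date: D (7/5/2021), C (9/7/2021), E (3/31/2023), A (9/25/2023), B (11/19/2023).
C would otherwise be senior to B, so under the subordination agreement C and B exchange positions.

F, D, B, E, A, C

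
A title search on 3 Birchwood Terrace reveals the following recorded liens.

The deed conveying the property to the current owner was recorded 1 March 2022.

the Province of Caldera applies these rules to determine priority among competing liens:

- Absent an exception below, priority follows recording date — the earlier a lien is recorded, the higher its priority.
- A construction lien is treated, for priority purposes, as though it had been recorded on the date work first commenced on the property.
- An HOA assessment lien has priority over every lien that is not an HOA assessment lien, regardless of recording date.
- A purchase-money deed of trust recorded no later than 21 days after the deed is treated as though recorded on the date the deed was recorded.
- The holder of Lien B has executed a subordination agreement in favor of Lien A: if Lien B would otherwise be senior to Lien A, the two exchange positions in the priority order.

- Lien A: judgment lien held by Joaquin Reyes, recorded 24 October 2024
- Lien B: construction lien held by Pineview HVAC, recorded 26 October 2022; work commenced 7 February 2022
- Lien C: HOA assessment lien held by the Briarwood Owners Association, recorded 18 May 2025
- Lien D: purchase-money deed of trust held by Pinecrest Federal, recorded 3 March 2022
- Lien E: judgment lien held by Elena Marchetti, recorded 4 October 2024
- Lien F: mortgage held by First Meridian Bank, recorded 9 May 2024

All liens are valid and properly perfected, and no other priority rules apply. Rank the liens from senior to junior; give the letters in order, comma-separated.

C, A, D, F, E, B

Adjusting effective dates: B relates back to 7 February 2022 (work commenced); D was recorded within the 21-day window, so its effective date is the deed date 1 March 2022.
C, as an HOA assessment lien, has superpriority and ranks first.
The other liens, earliest effective date first: B (7 February 2022), D (1 March 2022), F (9 May 2024), E (4 October 2024), A (24 October 2024).
B is senior to A before the subordination, so the two trade places.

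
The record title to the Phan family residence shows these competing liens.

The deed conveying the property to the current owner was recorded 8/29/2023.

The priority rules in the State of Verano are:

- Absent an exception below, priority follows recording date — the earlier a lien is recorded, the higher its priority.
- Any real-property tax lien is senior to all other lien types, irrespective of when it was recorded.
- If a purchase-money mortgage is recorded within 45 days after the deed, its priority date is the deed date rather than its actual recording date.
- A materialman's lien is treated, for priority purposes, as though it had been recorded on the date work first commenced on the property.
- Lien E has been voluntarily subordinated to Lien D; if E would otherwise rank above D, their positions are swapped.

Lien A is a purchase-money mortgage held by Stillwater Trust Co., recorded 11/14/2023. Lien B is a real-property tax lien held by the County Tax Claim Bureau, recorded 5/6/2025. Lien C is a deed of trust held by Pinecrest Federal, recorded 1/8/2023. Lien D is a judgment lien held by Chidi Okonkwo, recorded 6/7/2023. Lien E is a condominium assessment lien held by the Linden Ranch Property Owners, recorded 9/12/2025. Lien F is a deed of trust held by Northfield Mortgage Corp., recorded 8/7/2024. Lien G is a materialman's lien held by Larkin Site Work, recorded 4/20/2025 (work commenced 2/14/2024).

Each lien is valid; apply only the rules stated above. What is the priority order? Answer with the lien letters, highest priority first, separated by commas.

Effective dates after the stated exceptions: A was recorded 77 days after the deed — beyond 45 days — so no relation-back applies; G is treated as recorded 2/14/2024, the work-commencement date.
B, as a real-property tax lien, has superpriority and ranks first.
Among the remaining liens, by effective date: C (1/8/2023), D (6/7/2023), A (11/14/2023), G (2/14/2024), F (8/7/2024), E (9/12/2025).
E is already junior to D, so the subordination agreement changes nothing.

B, C, D, A, G, F, E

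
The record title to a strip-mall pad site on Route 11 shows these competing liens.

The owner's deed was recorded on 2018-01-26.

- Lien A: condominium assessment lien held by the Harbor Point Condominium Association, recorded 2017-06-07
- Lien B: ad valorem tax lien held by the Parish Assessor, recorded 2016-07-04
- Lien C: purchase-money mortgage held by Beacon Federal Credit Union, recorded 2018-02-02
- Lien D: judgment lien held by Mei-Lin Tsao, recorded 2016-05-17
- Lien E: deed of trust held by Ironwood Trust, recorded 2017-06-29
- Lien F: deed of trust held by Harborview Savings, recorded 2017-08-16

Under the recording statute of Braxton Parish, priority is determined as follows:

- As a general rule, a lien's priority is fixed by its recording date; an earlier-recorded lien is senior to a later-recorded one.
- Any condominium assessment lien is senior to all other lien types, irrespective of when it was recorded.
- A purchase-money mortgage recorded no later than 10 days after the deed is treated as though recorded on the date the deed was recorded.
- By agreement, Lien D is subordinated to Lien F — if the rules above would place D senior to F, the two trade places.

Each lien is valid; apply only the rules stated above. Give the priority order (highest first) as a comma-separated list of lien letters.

Adjusting effective dates: C's effective date is the deed date, 2018-01-26.
A is a condominium assessment lien, so it outranks all other liens regardless of date.
Ordering the rest by effective date: D (2016-05-17), B (2016-07-04), E (2017-06-29), F (2017-08-16), C (2018-01-26).
The subordination applies — D was senior to F — so D and F swap.

A, F, B, E, D, C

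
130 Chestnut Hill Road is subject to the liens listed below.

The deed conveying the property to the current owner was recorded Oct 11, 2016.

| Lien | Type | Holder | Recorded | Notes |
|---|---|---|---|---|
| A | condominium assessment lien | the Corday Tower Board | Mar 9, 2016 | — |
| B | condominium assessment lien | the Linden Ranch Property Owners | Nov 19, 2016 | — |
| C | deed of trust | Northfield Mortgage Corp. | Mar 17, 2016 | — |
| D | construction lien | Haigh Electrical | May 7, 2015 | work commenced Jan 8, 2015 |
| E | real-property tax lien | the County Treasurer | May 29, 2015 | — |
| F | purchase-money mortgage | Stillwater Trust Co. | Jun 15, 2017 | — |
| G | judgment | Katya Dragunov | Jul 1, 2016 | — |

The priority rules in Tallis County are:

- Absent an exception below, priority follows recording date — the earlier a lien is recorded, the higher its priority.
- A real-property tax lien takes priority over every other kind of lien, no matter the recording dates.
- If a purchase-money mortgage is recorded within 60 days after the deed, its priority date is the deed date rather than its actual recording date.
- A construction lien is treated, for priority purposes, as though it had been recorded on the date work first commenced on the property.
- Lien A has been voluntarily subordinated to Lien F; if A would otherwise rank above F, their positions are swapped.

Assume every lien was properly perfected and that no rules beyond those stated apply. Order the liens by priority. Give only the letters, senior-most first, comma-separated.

Effective dates: D's effective date is Jan 8, 2015, when work began; F was recorded 247 days after the deed — beyond 60 days — so no relation-back applies.
E, as a real-property tax lien, has superpriority and ranks first.
Ordering the rest by effective date: D (Jan 8, 2015), A (Mar 9, 2016), C (Mar 17, 2016), G (Jul 1, 2016), B (Nov 19, 2016), F (Jun 15, 2017).
Because A would otherwise rank above F, the subordination swaps them.

E, D, F, C, G, B, A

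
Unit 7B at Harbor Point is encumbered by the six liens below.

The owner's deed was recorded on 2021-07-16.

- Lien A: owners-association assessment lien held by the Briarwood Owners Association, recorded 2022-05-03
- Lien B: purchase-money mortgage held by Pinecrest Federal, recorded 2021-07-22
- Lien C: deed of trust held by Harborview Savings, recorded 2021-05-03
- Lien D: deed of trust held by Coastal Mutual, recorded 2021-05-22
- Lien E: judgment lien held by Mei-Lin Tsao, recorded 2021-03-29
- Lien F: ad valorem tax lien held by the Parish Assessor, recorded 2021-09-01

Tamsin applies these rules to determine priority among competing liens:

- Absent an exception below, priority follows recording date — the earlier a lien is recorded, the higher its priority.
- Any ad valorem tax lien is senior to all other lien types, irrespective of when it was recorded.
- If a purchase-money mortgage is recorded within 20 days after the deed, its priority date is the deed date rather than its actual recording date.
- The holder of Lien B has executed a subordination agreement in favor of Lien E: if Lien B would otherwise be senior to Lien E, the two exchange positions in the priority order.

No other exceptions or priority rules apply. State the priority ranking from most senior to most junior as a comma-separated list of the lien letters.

Effective dates after the stated exceptions: B's effective date is the deed date, 2021-07-16.
F is an ad valorem tax lien, so it outranks all other liens regardless of date.
The other liens, earliest effective date first: E (2021-03-29), C (2021-05-03), D (2021-05-22), B (2021-07-16), A (2022-05-03).
B is already junior to E, so the subordination agreement changes nothing.

F, E, C, D, B, A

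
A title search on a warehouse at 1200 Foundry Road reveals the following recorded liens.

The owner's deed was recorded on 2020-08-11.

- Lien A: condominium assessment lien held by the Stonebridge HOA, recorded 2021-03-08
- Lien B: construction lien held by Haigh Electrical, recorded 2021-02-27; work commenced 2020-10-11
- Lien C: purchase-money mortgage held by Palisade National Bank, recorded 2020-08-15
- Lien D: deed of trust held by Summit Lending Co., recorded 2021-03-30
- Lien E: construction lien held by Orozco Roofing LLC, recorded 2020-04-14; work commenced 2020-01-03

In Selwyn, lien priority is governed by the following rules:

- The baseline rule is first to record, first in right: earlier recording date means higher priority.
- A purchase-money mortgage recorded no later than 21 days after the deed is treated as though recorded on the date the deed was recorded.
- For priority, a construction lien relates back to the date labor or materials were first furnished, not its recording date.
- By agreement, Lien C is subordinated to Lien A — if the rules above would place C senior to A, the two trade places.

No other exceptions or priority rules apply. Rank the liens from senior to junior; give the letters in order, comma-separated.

E, A, B, C, D

Effective dates after the stated exceptions: B is treated as recorded 2020-10-11, the work-commencement date; C relates back to the deed date 2020-08-11; E's effective date is 2020-01-03, when work began.
Ordering by effective date: E (2020-01-03), C (2020-08-11), B (2020-10-11), A (2021-03-08), D (2021-03-30).
C would otherwise be senior to A, so under the subordination agreement C and A exchange positions.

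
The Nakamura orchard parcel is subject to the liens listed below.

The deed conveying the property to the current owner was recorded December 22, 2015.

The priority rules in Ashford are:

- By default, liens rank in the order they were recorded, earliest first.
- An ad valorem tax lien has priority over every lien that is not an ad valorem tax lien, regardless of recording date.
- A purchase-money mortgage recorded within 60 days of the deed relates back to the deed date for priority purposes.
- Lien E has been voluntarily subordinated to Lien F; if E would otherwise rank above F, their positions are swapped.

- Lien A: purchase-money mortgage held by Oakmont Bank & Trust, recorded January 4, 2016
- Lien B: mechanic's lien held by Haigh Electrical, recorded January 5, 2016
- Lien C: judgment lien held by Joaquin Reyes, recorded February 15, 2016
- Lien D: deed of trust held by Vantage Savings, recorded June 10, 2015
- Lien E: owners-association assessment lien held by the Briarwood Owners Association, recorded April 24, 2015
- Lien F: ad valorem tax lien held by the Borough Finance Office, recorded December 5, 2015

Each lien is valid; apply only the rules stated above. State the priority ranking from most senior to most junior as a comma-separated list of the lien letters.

F, E, D, A, B, C

Adjusting effective dates: A's effective date is the deed date, December 22, 2015.
F, as an ad valorem tax lien, has superpriority and ranks first.
Remaining liens by effective date: E (April 24, 2015), D (June 10, 2015), A (December 22, 2015), B (January 5, 2016), C (February 15, 2016).
Since E is not senior to F, the subordination leaves the order unchanged.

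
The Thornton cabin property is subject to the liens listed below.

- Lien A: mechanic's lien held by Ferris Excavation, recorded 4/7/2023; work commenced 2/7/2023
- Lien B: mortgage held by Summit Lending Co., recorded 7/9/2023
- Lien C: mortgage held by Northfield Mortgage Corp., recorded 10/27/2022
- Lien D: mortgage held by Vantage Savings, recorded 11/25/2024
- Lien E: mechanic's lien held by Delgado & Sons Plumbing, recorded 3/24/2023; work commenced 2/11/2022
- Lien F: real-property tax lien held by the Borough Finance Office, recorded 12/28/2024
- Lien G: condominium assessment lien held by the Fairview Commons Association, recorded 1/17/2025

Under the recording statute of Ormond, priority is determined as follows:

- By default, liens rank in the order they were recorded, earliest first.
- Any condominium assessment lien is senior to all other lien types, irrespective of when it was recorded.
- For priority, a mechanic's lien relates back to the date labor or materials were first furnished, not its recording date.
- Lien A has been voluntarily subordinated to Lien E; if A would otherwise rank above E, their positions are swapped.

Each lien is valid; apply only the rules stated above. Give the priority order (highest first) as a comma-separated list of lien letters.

G, E, C, A, B, D, F

Effective dates: A's effective date is 2/7/2023, when work began; E relates back to 2/11/2022 (work commenced).
G is a condominium assessment lien, so it outranks all other liens regardless of date.
Among the remaining liens, by effective date: E (2/11/2022), C (10/27/2022), A (2/7/2023), B (7/9/2023), D (11/25/2024), F (12/28/2024).
A already ranks below E; the subordination has no effect.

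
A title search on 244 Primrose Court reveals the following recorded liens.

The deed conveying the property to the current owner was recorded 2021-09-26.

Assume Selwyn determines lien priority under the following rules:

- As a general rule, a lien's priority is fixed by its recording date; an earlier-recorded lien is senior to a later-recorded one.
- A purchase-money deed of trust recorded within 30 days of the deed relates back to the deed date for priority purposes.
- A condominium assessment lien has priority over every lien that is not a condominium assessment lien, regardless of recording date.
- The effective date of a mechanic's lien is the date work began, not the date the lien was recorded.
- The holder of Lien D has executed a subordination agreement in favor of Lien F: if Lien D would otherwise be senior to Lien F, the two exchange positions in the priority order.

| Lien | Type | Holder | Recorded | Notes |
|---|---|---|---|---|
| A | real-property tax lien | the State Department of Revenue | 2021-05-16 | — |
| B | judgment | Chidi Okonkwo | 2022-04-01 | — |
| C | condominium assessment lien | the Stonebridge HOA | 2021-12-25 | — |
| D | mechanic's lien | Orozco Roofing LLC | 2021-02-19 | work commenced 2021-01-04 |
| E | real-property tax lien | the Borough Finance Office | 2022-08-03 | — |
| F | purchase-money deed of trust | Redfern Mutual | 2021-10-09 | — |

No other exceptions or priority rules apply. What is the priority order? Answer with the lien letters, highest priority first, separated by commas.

Adjusting effective dates: D's effective date is 2021-01-04, when work began; F was recorded within the 30-day window, so its effective date is the deed date 2021-09-26.
C is a condominium assessment lien and takes priority over every other lien.
Remaining liens by effective date: D (2021-01-04), A (2021-05-16), F (2021-09-26), B (2022-04-01), E (2022-08-03).
The subordination applies — D was senior to F — so D and F swap.

C, F, A, D, B, E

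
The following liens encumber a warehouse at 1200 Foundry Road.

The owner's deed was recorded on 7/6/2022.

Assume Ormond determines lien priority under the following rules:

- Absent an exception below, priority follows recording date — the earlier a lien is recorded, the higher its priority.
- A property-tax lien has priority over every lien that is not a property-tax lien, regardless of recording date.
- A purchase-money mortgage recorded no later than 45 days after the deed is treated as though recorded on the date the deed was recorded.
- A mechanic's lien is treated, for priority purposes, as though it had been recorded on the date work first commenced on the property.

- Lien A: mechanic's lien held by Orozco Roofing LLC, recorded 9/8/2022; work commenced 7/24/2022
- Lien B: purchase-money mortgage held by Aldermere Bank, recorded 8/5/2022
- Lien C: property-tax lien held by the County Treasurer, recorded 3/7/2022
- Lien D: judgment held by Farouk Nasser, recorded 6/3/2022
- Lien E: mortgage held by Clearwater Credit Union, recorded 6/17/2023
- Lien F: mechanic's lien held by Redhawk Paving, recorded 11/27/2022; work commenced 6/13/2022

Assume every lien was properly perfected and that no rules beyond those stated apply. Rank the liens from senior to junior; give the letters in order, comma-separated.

C, D, F, B, A, E

Effective dates: A is treated as recorded 7/24/2022, the work-commencement date; B was recorded within the 45-day window, so its effective date is the deed date 7/6/2022; F's effective date is 6/13/2022, when work began.
C is a property-tax lien, so it outranks all other liens regardless of date.
Among the remaining liens, by effective date: D (6/3/2022), F (6/13/2022), B (7/6/2022), A (7/24/2022), E (6/17/2023).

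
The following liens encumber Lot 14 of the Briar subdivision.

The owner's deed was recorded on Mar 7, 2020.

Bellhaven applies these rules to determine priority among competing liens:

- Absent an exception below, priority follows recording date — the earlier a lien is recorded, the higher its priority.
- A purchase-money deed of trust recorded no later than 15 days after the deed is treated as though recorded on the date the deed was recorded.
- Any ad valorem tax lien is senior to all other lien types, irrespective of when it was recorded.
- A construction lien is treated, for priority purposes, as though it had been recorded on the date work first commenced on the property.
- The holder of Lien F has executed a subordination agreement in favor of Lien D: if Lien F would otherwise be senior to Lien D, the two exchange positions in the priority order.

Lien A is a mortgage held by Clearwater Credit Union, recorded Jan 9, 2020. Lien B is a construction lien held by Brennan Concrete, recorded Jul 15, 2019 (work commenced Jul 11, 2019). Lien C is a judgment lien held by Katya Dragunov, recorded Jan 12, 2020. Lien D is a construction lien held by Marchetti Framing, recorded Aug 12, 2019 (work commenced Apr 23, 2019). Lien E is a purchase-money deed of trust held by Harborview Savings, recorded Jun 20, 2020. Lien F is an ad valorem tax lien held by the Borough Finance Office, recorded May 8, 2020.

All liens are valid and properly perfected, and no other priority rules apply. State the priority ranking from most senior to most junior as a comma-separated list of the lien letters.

Adjusting effective dates: B's effective date is Jul 11, 2019, when work began; D relates back to Apr 23, 2019 (work commenced); E was recorded 105 days after the deed, outside the 15-day window, so it keeps its recording date.
F is an ad valorem tax lien, so it outranks all other liens regardless of date.
Ordering the rest by effective date: D (Apr 23, 2019), B (Jul 11, 2019), A (Jan 9, 2020), C (Jan 12, 2020), E (Jun 20, 2020).
Because F would otherwise rank above D, the subordination swaps them.

D, F, B, A, C, E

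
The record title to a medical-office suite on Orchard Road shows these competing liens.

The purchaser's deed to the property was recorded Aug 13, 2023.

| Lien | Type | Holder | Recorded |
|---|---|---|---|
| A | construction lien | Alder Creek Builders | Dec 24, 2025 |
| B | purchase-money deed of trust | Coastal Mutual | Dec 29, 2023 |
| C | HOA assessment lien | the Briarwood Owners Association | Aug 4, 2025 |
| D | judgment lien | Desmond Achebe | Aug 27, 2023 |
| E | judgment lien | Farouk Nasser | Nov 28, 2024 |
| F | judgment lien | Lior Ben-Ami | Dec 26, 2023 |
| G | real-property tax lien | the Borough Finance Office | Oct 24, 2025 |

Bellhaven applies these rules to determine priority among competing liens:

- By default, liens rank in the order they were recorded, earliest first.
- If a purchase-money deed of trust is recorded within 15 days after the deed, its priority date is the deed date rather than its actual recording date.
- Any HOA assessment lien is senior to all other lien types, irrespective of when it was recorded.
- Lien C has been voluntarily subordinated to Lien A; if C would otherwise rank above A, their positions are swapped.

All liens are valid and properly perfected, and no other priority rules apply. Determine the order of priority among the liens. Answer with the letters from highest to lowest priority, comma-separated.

First, effective dates: B was recorded 138 days after the deed — beyond 15 days — so no relation-back applies.
As an HOA assessment lien, C is senior to every other lien.
Ordering the rest by effective date: D (Aug 27, 2023), F (Dec 26, 2023), B (Dec 29, 2023), E (Nov 28, 2024), G (Oct 24, 2025), A (Dec 24, 2025).
Because C would otherwise rank above A, the subordination swaps them.

A, D, F, B, E, G, C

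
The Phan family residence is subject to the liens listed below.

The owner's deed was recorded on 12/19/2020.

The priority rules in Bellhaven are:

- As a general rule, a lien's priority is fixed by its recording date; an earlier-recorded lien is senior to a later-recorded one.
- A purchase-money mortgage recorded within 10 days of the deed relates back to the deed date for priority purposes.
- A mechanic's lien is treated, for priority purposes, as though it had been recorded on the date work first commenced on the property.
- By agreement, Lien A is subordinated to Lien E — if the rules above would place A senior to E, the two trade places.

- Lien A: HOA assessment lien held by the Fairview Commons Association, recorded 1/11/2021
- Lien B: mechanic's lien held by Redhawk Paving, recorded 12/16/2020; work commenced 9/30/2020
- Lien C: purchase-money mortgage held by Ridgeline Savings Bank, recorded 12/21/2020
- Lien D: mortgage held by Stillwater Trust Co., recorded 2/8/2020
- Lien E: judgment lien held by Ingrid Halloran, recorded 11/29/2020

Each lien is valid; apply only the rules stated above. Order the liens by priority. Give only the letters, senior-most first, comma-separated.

D, B, E, C, A

Adjusting effective dates: B is treated as recorded 9/30/2020, the work-commencement date; C was recorded within the 10-day window, so its effective date is the deed date 12/19/2020.
By effective date: D (2/8/2020), B (9/30/2020), E (11/29/2020), C (12/19/2020), A (1/11/2021).
A is already junior to E, so the subordination agreement changes nothing.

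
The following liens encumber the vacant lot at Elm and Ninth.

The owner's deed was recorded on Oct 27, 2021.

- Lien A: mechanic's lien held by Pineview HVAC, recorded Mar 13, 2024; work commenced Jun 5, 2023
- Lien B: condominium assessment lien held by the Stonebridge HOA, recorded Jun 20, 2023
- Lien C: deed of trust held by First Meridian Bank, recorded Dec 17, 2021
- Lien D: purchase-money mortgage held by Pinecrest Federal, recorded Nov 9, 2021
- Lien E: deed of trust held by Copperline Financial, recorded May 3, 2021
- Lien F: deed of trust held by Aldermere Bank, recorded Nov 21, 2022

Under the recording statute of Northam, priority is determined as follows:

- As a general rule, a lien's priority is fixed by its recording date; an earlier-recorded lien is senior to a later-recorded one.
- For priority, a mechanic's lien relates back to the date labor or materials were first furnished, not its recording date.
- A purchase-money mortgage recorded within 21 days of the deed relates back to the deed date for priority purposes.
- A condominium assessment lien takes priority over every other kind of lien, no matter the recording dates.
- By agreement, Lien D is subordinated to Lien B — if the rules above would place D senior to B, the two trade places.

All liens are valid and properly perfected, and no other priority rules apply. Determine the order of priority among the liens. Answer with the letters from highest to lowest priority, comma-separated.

B, E, D, C, F, A

First, effective dates: A's effective date is Jun 5, 2023, when work began; D's effective date is the deed date, Oct 27, 2021.
As a condominium assessment lien, B is senior to every other lien.
Among the remaining liens, by effective date: E (May 3, 2021), D (Oct 27, 2021), C (Dec 17, 2021), F (Nov 21, 2022), A (Jun 5, 2023).
D is already junior to B, so the subordination agreement changes nothing.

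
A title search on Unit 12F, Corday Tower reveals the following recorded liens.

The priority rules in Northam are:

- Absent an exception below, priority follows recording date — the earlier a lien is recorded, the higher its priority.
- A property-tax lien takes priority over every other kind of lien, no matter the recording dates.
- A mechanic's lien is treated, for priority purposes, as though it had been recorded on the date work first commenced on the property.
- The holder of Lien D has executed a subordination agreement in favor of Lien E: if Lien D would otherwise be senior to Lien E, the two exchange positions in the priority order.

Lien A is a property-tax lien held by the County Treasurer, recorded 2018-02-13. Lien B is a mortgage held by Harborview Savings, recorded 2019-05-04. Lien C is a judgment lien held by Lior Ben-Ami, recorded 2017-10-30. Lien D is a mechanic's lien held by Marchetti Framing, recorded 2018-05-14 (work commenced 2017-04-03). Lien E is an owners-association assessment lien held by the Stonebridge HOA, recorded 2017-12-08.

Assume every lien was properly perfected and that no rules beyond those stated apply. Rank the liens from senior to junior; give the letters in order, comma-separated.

A, E, C, D, B

Effective dates: D relates back to 2017-04-03 (work commenced).
A is a property-tax lien and takes priority over every other lien.
Among the remaining liens, by effective date: D (2017-04-03), C (2017-10-30), E (2017-12-08), B (2019-05-04).
Because D would otherwise rank above E, the subordination swaps them.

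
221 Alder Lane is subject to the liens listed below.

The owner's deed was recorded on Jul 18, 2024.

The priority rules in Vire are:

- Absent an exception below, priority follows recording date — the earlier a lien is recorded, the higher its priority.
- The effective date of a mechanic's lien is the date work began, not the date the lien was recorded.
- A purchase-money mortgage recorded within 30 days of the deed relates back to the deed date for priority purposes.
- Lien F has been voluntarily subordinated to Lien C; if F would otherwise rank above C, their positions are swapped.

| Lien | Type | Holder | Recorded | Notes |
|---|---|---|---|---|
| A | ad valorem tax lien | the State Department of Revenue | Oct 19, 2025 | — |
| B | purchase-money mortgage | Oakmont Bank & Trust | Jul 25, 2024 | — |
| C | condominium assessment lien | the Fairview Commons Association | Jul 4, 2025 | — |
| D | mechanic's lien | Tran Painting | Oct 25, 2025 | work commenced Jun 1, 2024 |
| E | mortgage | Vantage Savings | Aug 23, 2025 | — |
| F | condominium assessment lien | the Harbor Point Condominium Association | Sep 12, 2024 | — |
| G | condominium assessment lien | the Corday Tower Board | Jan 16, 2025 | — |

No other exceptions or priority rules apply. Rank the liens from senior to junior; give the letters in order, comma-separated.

Effective dates: B was recorded within the 30-day window, so its effective date is the deed date Jul 18, 2024; D relates back to Jun 1, 2024 (work commenced).
Ordering by effective date: D (Jun 1, 2024), B (Jul 18, 2024), F (Sep 12, 2024), G (Jan 16, 2025), C (Jul 4, 2025), E (Aug 23, 2025), A (Oct 19, 2025).
F would otherwise be senior to C, so under the subordination agreement F and C exchange positions.

D, B, C, G, F, E, A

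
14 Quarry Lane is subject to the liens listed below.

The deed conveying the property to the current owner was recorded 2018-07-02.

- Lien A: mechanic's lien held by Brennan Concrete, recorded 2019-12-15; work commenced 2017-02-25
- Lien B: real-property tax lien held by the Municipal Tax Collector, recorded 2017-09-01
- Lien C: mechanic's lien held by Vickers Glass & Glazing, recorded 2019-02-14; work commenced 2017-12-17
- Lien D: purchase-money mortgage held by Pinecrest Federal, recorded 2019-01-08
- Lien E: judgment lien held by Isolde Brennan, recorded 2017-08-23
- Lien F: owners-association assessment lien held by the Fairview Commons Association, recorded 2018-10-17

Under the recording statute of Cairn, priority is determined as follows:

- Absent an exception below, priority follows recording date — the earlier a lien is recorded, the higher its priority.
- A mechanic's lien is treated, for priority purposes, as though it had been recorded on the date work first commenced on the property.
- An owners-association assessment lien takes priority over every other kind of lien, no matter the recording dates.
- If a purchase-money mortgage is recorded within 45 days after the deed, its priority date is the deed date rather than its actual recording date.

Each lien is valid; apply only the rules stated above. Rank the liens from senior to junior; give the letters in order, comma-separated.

F, A, E, B, C, D

Effective dates after the stated exceptions: A is treated as recorded 2017-02-25, the work-commencement date; C's effective date is 2017-12-17, when work began; D was recorded 190 days after the deed, outside the 45-day window, so it keeps its recording date.
F is an owners-association assessment lien and takes priority over every other lien.
Remaining liens by effective date: A (2017-02-25), E (2017-08-23), B (2017-09-01), C (2017-12-17), D (2019-01-08).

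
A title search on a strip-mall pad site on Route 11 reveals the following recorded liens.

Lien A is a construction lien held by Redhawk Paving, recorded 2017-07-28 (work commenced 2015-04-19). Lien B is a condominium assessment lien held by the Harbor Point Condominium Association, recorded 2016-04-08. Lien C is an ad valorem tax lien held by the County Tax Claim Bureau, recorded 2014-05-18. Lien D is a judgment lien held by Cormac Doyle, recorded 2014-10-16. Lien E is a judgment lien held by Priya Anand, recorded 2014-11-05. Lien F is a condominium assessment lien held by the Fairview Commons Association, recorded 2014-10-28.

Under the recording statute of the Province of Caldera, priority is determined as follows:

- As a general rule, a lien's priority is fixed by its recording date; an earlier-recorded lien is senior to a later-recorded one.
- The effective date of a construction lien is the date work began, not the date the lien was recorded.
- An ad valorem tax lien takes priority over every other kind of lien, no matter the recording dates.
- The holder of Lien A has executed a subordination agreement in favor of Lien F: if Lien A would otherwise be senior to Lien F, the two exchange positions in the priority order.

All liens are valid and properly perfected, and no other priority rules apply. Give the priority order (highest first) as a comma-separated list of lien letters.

First, effective dates: A's effective date is 2015-04-19, when work began.
C is an ad valorem tax lien, so it outranks all other liens regardless of date.
The other liens, earliest effective date first: D (2014-10-16), F (2014-10-28), E (2014-11-05), A (2015-04-19), B (2016-04-08).
A already ranks below F; the subordination has no effect.

C, D, F, E, A, B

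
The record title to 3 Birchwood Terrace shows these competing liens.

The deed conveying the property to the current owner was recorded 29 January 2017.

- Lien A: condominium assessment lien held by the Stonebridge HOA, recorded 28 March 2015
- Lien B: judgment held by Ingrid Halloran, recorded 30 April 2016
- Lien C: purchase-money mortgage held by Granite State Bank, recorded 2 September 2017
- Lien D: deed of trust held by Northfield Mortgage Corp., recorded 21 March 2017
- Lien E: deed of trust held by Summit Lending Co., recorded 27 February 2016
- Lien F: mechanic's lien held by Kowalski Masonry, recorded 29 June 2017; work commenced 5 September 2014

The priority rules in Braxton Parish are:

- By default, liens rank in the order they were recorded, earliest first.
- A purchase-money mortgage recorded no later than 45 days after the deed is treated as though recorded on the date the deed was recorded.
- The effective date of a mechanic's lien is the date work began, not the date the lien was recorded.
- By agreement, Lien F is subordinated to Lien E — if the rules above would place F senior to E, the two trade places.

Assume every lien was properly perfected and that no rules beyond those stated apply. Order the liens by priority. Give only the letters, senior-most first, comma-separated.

E, A, F, B, D, C

Adjusting effective dates: C was recorded 216 days after the deed — beyond 45 days — so no relation-back applies; F is treated as recorded 5 September 2014, the work-commencement date.
By effective date, earliest first: F (5 September 2014), A (28 March 2015), E (27 February 2016), B (30 April 2016), D (21 March 2017), C (2 September 2017).
Because F would otherwise rank above E, the subordination swaps them.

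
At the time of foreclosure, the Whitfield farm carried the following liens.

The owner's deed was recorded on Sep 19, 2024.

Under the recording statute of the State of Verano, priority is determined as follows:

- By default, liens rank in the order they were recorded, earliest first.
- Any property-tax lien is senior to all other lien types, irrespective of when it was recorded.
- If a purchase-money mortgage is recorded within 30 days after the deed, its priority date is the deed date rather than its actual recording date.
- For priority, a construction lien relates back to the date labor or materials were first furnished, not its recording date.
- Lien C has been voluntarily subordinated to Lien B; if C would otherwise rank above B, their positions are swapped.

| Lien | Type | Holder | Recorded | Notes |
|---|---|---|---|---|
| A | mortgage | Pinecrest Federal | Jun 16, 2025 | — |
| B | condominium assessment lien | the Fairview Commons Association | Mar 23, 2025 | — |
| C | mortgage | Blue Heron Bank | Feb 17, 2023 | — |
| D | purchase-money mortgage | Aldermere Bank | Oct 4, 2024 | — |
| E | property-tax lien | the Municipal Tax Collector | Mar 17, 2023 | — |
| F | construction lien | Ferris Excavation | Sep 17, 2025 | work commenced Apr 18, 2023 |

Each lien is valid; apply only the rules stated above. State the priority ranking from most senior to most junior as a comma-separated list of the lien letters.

First, effective dates: D's effective date is the deed date, Sep 19, 2024; F is treated as recorded Apr 18, 2023, the work-commencement date.
As a property-tax lien, E is senior to every other lien.
Remaining liens by effective date: C (Feb 17, 2023), F (Apr 18, 2023), D (Sep 19, 2024), B (Mar 23, 2025), A (Jun 16, 2025).
The subordination applies — C was senior to B — so C and B swap.

E, B, F, D, C, A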